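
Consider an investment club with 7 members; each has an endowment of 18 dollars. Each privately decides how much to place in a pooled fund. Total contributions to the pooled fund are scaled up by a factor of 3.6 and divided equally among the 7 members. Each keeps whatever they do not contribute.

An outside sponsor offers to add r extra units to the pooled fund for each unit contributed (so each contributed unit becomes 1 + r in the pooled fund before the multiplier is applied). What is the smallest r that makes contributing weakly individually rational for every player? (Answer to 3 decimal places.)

With matching at rate r, one contributed unit becomes (1 + r) in the pooled fund and returns 3.6 × (1 + r) / 7 to the contributor.
Setting this equal to 1: 1 + r = 7/3.6 = 1.9444.
So the minimum matching rate is r = 1.9444 − 1 = 0.944.

0.944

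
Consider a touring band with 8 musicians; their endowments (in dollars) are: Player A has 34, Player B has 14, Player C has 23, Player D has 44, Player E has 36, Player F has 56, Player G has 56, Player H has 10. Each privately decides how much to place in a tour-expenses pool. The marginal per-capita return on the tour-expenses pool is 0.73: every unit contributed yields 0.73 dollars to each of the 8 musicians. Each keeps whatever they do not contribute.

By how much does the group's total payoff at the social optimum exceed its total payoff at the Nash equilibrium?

The private return per contributed unit is 0.73 < 1 for everyone, so the Nash equilibrium is zero contribution and the group total is Σ E_j = 34 + 14 + 23 + 44 + 36 + 56 + 56 + 10 = 273.
Each contributed unit returns 5.840 to the group, so the social optimum is full contribution by everyone: group total = 5.840 × 273 = 1594.32.
Efficiency loss = (5.840 − 1) × 273 = 1321.32.

1321.32 dollars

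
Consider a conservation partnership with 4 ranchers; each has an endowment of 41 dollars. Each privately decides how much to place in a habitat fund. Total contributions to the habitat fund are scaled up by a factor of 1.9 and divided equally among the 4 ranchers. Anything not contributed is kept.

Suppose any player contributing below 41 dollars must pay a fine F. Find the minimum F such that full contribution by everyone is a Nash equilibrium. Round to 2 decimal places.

Given the others contribute fully, the best deviation is to contribute 0 (any partial contribution still incurs the fine and gives up units whose private return 0.4750 is below 1).
Deviating from 41 to 0 saves 41 dollars but forfeits the deviator's share of the drop in the habitat fund: 1.9/4 × 41 = 19.47.
So the deviation gain is 41 − 19.47 = 21.53, and the fine must be at least 21.53 dollars to wipe it out.

21.53 dollars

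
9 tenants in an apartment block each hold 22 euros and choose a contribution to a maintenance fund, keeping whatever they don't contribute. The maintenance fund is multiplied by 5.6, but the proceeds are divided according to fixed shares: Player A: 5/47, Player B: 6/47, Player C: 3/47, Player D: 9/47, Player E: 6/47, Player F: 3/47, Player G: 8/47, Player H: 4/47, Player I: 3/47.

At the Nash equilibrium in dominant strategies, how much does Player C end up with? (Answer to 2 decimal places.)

A player with share s gets back 5.6·s per unit contributed, so full contribution is dominant for anyone with s > 1/5.6 = 0.1786 and zero contribution is dominant for anyone below.
The only share above 0.1786 is Player D's 9/47, contributing 22; the remaining 8 contribute 0. Total contributed: 22.
Player C keeps 22 and receives 5.6 × 22 × 3/47 = 7.86 from the maintenance fund, for a payoff of 29.86.

29.86 euros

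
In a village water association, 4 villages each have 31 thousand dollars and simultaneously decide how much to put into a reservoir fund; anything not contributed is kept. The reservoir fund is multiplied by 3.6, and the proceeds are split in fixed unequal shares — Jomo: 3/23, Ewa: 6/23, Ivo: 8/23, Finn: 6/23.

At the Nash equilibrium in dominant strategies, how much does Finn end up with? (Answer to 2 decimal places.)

60.11 thousand dollars

A player with share s gets back 3.6·s per unit contributed, so full contribution is dominant for anyone with s > 1/3.6 = 0.2778 and zero contribution is dominant for anyone below.
Ivo alone (share 8/23) is above the threshold, contributing 31; the remaining 3 contribute 0. Total contributed: 31.
Finn keeps 31 and receives 3.6 × 31 × 6/23 = 29.11 from the reservoir fund, for a payoff of 60.11.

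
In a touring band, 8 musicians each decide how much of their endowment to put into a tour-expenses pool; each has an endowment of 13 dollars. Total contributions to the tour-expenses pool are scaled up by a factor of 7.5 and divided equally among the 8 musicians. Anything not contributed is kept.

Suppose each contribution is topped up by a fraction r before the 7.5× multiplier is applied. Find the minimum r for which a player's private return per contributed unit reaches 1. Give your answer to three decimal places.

With matching at rate r, one contributed unit becomes (1 + r) in the tour-expenses pool and returns 7.5 × (1 + r) / 8 to the contributor.
Setting this equal to 1: 1 + r = 8/7.5 = 1.0667.
So the minimum matching rate is r = 1.0667 − 1 = 0.067.

0.067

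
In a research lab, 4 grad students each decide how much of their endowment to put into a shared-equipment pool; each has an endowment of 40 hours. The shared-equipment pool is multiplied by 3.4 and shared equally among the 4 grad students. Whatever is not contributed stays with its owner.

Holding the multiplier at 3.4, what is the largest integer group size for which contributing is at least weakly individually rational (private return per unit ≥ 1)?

Private return per unit is 3.4/(group size), which is ≥ 1 whenever the group size is ≤ 3.4.
The largest such integer is 3.

3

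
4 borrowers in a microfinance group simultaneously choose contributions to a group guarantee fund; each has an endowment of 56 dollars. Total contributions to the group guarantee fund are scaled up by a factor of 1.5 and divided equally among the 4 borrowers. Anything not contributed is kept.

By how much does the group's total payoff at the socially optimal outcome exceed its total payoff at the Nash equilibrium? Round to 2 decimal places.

Each contributed unit returns 1.5/4 = 0.3750 to its contributor — below 1 — so contributing 0 is dominant for every player. At the Nash equilibrium everyone keeps their 56, and the group total is 4 × 56 = 224.
Each contributed unit returns 1.500 to the group as a whole (0.3750 to each of 4 players), which exceeds 1, so the social optimum is full contribution: group total = 1.500 × 224 = 336.00.
Efficiency loss = 336.00 − 224 = 112.00.

112.00 dollars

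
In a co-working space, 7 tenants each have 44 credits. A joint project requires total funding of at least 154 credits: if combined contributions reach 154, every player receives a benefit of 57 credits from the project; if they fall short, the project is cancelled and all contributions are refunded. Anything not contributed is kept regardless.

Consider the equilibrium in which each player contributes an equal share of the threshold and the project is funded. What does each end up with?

Equal share of the threshold: 154/7 = 22.
At this profile no one gains by cutting their contribution: any cut drops the total below 154, the project is cancelled, contributions are refunded, and the deviator ends with 44, which is less than 44 − 22 + 57 = 79. Contributing more than 22 just wastes the excess. So contributing exactly 22 is a best response.
Each player's payoff: 44 − 22 + 57 = 79.

79 credits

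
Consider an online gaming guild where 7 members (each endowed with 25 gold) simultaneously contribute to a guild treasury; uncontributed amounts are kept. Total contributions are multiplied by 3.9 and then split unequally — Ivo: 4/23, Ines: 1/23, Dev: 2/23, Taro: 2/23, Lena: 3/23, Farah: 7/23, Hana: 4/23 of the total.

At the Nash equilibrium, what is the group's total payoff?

247.50 gold

Each unit j contributes comes back to j as 3.9 × (j's share), so j prefers to contribute only if that share exceeds 1/3.9 = 0.2564; otherwise keeping the unit dominates.
Only Farah (7/23) clears that bar, contributing 25; the remaining 6 contribute 0. Total contributed: 25.
The guild treasury pays out 3.9 × 25 = 97.50 in total (split across the unequal shares, but the aggregate is all that matters for the group sum).
The 6 free-riders keep 25 each, adding 150. Group total = 150 + 97.50 = 247.50.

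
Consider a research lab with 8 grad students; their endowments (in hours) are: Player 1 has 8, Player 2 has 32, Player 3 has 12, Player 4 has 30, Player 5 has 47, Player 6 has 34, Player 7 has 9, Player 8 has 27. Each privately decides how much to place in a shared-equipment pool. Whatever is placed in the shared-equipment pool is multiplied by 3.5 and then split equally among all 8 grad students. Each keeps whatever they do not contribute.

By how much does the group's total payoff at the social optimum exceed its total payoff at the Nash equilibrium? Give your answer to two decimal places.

The private return per contributed unit is 3.5/8 = 0.4375 < 1 for every player regardless of endowment, so the Nash equilibrium is zero contribution and the group total is Σ E_j = 8 + 32 + 12 + 30 + 47 + 34 + 9 + 27 = 199.
Each contributed unit returns 3.500 to the group, so the social optimum is full contribution by everyone: group total = 3.500 × 199 = 696.50.
Efficiency loss = (3.500 − 1) × 199 = 497.50.

497.50 hours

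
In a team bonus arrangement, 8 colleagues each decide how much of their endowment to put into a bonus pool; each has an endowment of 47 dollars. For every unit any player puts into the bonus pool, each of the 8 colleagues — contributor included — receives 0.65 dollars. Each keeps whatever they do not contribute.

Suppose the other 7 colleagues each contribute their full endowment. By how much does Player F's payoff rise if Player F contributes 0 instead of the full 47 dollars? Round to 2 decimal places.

16.45 dollars

Switching from a contribution of 47 to 0 lets Player F keep an extra 47 dollars, but lowers the bonus pool by 47, which costs Player F their own share of that drop: 0.65 × 47 = 30.55.
Net gain = 47 − 30.55 = 16.45. The private return per contributed unit (0.65) is below 1, so free-riding is indeed the best response regardless of what the others do.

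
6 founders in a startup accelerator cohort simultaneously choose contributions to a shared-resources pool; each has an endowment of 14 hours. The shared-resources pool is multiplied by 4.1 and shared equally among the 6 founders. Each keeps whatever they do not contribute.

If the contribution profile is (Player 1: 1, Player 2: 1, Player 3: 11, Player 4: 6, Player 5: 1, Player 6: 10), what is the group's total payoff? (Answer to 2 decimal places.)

177.00 hours

Total contributed: 1 + 1 + 11 + 6 + 1 + 10 = 30; total kept: 6 × 14 − 30 = 54.
The shared-resources pool pays out 4.1 × 30 = 123.00 in aggregate.
Group total = 54 + 123.00 = 177.00.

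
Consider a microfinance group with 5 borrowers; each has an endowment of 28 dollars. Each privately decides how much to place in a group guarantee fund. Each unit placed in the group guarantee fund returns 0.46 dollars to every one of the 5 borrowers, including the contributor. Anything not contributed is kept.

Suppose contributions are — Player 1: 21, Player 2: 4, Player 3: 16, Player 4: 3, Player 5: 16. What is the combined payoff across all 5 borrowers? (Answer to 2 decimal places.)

218.00 dollars

Total contributed: 21 + 4 + 16 + 3 + 16 = 60; total kept: 5 × 28 − 60 = 80.
The group guarantee fund pays out 0.46 × 5 × 60 = 138.00 in aggregate.
Group total = 80 + 138.00 = 218.00.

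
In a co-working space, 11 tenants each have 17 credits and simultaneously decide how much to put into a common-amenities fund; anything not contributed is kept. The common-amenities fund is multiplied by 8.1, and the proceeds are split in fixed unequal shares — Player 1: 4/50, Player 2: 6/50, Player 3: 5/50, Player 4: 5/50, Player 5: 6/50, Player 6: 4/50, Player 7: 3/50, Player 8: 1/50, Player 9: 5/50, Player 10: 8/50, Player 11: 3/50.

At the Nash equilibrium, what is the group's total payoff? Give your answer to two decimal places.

For player j, contributing a unit is worthwhile iff 8.1 × (j's share) ≥ 1, i.e. iff j's share is at least 0.1235.
Player 10 alone (share 8/50) is above the threshold, contributing 17; the remaining 10 contribute 0. Total contributed: 17.
The common-amenities fund pays out 8.1 × 17 = 137.70 in total (split across the unequal shares, but the aggregate is all that matters for the group sum).
The 10 free-riders keep 17 each, adding 170. Group total = 170 + 137.70 = 307.70.

307.70 credits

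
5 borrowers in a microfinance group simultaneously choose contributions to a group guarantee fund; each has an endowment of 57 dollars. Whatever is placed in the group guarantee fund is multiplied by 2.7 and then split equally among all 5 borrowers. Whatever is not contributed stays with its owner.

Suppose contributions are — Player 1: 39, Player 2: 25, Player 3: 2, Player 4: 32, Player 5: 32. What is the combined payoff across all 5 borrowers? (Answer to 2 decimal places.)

506.00 dollars

Total contributed: 39 + 25 + 2 + 32 + 32 = 130; total kept: 5 × 57 − 130 = 155.
The group guarantee fund pays out 2.7 × 130 = 351.00 in aggregate.
Group total = 155 + 351.00 = 506.00.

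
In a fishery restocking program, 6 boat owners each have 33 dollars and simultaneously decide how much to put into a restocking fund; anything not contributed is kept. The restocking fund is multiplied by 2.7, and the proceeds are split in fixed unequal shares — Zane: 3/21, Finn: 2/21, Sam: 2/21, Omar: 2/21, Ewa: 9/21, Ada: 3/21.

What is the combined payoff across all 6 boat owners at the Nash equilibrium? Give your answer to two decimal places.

A player with share s gets back 2.7·s per unit contributed, so full contribution is dominant for anyone with s > 1/2.7 = 0.3704 and zero contribution is dominant for anyone below.
Ewa alone (share 9/21) is above the threshold, contributing 33; the remaining 5 contribute 0. Total contributed: 33.
The restocking fund pays out 2.7 × 33 = 89.10 in total (split across the unequal shares, but the aggregate is all that matters for the group sum).
The 5 free-riders keep 33 each, adding 165. Group total = 165 + 89.10 = 254.10.

254.10 dollars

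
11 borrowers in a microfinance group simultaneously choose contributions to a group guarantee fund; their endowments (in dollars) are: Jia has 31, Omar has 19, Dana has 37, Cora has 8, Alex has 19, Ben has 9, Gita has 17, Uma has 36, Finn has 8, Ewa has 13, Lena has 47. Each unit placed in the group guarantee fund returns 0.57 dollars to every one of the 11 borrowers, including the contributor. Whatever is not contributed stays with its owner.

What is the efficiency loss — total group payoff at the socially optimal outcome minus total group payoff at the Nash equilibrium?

The private return per contributed unit is 0.57 < 1 for everyone, so the Nash equilibrium is zero contribution and the group total is Σ E_j = 31 + 19 + 37 + 8 + 19 + 9 + 17 + 36 + 8 + 13 + 47 = 244.
Each contributed unit returns 6.270 to the group, so the social optimum is full contribution by everyone: group total = 6.270 × 244 = 1529.88.
Efficiency loss = (6.270 − 1) × 244 = 1285.88.

1285.88 dollars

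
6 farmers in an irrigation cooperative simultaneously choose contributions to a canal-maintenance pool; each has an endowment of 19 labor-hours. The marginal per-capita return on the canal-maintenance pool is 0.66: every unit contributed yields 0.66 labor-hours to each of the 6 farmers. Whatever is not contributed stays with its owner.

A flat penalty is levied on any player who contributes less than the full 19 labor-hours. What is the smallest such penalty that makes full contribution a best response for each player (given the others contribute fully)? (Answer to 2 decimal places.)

Given the others contribute fully, the best deviation is to contribute 0 (any partial contribution still incurs the fine and gives up units whose private return 0.66 is below 1).
Deviating from 19 to 0 saves 19 labor-hours but forfeits the deviator's share of the drop in the canal-maintenance pool: 0.66 × 19 = 12.54.
So the deviation gain is 19 − 12.54 = 6.46, and the fine must be at least 6.46 labor-hours to wipe it out.

6.46 labor-hours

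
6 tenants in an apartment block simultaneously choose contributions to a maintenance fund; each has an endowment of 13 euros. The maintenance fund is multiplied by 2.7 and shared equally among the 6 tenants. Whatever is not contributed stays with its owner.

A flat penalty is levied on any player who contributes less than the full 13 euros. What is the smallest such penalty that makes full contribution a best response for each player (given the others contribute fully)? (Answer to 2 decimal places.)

Given the others contribute fully, the best deviation is to contribute 0 (any partial contribution still incurs the fine and gives up units whose private return 0.4500 is below 1).
Deviating from 13 to 0 saves 13 euros but forfeits the deviator's share of the drop in the maintenance fund: 2.7/6 × 13 = 5.85.
So the deviation gain is 13 − 5.85 = 7.15, and the fine must be at least 7.15 euros to wipe it out.

7.15 euros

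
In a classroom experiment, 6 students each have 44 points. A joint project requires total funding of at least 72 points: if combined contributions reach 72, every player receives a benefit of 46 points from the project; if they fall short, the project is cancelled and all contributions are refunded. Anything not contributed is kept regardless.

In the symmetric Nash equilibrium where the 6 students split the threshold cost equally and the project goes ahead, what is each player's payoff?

Equal share of the threshold: 72/6 = 12.
At this profile no one gains by cutting their contribution: any cut drops the total below 72, the project is cancelled, contributions are refunded, and the deviator ends with 44, which is less than 44 − 12 + 46 = 78. Contributing more than 12 just wastes the excess. So contributing exactly 12 is a best response.
Each player's payoff: 44 − 12 + 46 = 78.

78 points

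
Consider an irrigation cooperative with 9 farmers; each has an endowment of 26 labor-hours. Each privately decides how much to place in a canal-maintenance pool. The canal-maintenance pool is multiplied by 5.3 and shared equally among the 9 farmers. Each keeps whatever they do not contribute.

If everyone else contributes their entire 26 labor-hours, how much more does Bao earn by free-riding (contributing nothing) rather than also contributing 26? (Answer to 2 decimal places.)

Switching from a contribution of 26 to 0 lets Bao keep an extra 26 labor-hours, but lowers the canal-maintenance pool by 26, which costs Bao their own share of that drop: 5.3/9 × 26 = 15.31.
Net gain = 26 − 15.31 = 10.69. The private return per contributed unit (0.5889) is below 1, so free-riding is indeed the best response regardless of what the others do.

10.69 labor-hours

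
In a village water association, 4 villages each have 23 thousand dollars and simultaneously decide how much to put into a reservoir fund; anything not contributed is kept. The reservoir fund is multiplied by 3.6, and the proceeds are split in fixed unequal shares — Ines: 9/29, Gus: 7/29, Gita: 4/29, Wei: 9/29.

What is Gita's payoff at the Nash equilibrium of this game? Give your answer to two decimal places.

For player j, contributing a unit is worthwhile iff 3.6 × (j's share) ≥ 1, i.e. iff j's share is at least 0.2778.
Ines and Wei clear that bar, contributing 23 each; the remaining 2 contribute 0. Total contributed: 46.
Gita keeps 23 and receives 3.6 × 46 × 4/29 = 22.84 from the reservoir fund, for a payoff of 45.84.

45.84 thousand dollars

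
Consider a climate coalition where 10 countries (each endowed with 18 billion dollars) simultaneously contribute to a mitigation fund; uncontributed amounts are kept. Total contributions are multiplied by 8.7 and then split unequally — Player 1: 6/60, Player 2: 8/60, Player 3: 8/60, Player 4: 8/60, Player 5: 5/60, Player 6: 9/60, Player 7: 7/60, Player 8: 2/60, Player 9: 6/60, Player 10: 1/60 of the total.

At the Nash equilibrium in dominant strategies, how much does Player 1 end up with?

A player with share s gets back 8.7·s per unit contributed, so full contribution is dominant for anyone with s > 1/8.7 = 0.1149 and zero contribution is dominant for anyone below.
Player 2, Player 3, Player 4, Player 6 and Player 7 are above the threshold, contributing 18 each; the remaining 5 contribute 0. Total contributed: 90.
Player 1 keeps 18 and receives 8.7 × 90 × 6/60 = 78.30 from the mitigation fund, for a payoff of 96.30.

96.30 billion dollars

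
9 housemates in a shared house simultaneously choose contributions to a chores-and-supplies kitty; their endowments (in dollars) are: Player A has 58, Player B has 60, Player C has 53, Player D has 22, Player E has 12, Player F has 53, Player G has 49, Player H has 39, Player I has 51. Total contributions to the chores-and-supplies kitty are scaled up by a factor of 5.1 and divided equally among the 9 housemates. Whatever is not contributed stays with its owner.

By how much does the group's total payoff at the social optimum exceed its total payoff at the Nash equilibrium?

1627.70 dollars

The private return per contributed unit is 5.1/9 = 0.5667 < 1 for every player regardless of endowment, so the Nash equilibrium is zero contribution and the group total is Σ E_j = 58 + 60 + 53 + 22 + 12 + 53 + 49 + 39 + 51 = 397.
Each contributed unit returns 5.100 to the group, so the social optimum is full contribution by everyone: group total = 5.100 × 397 = 2024.70.
Efficiency loss = (5.100 − 1) × 397 = 1627.70.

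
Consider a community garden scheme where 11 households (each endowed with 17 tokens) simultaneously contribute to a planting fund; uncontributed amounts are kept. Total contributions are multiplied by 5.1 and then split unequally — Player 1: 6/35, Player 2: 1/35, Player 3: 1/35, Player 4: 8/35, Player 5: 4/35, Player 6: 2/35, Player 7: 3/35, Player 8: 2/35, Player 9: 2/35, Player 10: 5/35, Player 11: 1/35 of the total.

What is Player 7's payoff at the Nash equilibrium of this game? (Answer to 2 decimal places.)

24.43 tokens

Player j's private return per contributed unit is 5.1 × (j's share). Contributing is weakly dominant for j when that share is at least 1/5.1 = 0.1961, and contributing 0 is dominant otherwise.
Only Player 4 (8/35) clears that bar, contributing 17; the remaining 10 contribute 0. Total contributed: 17.
Player 7 keeps 17 and receives 5.1 × 17 × 3/35 = 7.43 from the planting fund, for a payoff of 24.43.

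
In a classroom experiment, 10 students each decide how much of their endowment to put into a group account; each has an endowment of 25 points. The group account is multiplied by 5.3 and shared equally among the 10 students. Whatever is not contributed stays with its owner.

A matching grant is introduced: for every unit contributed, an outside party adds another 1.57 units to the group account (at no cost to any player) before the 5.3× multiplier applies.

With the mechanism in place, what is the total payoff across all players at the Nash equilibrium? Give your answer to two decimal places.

The effective private return per unit is now 5.3 × 2.57 / 10 = 1.3621 > 1, so every player's dominant strategy flips to full contribution.
So the Nash equilibrium is full contribution by all 10; the group earns 5.3 × 2.57 × 250 = 3405.25.

3405.25 points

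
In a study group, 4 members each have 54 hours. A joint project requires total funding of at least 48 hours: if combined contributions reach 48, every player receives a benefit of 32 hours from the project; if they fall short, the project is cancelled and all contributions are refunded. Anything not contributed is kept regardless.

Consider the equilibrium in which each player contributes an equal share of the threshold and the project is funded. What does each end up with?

74 hours

Equal share of the threshold: 48/4 = 12.
At this profile no one gains by cutting their contribution: any cut drops the total below 48, the project is cancelled, contributions are refunded, and the deviator ends with 54, which is less than 54 − 12 + 32 = 74. Contributing more than 12 just wastes the excess. So contributing exactly 12 is a best response.
Each player's payoff: 54 − 12 + 32 = 74.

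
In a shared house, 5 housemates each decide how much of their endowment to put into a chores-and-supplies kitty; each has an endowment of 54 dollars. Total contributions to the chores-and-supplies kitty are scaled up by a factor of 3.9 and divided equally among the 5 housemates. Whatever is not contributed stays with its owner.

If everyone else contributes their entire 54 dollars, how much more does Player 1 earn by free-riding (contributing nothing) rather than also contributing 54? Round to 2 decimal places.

Switching from a contribution of 54 to 0 lets Player 1 keep an extra 54 dollars, but lowers the chores-and-supplies kitty by 54, which costs Player 1 their own share of that drop: 3.9/5 × 54 = 42.12.
Net gain = 54 − 42.12 = 11.88. The private return per contributed unit (0.7800) is below 1, so free-riding is indeed the best response regardless of what the others do.

11.88 dollars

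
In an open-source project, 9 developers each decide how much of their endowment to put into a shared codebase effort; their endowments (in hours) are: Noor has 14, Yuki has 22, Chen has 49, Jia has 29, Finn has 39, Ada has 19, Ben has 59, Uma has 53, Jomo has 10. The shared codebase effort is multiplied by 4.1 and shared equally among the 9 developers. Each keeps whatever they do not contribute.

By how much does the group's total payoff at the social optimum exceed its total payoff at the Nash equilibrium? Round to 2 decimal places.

The private return per contributed unit is 4.1/9 = 0.4556 < 1 for every player regardless of endowment, so the Nash equilibrium is zero contribution and the group total is Σ E_j = 14 + 22 + 49 + 29 + 39 + 19 + 59 + 53 + 10 = 294.
Each contributed unit returns 4.100 to the group, so the social optimum is full contribution by everyone: group total = 4.100 × 294 = 1205.40.
Efficiency loss = (4.100 − 1) × 294 = 911.40.

911.40 hours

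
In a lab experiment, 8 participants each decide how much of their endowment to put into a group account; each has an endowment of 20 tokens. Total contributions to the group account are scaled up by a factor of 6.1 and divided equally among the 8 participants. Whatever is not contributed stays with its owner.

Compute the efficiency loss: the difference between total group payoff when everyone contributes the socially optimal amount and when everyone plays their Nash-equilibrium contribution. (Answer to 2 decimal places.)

816.00 tokens

Each contributed unit returns 6.1/8 = 0.7625 to its contributor — below 1 — so contributing 0 is dominant for every player. At the Nash equilibrium everyone keeps their 20, and the group total is 8 × 20 = 160.
Each contributed unit returns 6.100 to the group as a whole (0.7625 to each of 8 players), which exceeds 1, so the social optimum is full contribution: group total = 6.100 × 160 = 976.00.
Efficiency loss = 976.00 − 160 = 816.00.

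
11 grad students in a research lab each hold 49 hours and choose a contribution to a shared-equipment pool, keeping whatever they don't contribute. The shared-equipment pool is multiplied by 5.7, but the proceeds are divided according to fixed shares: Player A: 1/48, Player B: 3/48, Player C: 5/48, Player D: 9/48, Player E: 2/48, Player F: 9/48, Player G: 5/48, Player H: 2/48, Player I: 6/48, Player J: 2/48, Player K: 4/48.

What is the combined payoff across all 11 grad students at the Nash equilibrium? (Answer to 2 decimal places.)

A player with share s gets back 5.7·s per unit contributed, so full contribution is dominant for anyone with s > 1/5.7 = 0.1754 and zero contribution is dominant for anyone below.
The shares above 0.1754 belong to Player D and Player F, contributing 49 each; the remaining 9 contribute 0. Total contributed: 98.
The shared-equipment pool pays out 5.7 × 98 = 558.60 in total (split across the unequal shares, but the aggregate is all that matters for the group sum).
The 9 free-riders keep 49 each, adding 441. Group total = 441 + 558.60 = 999.60.

999.60 hours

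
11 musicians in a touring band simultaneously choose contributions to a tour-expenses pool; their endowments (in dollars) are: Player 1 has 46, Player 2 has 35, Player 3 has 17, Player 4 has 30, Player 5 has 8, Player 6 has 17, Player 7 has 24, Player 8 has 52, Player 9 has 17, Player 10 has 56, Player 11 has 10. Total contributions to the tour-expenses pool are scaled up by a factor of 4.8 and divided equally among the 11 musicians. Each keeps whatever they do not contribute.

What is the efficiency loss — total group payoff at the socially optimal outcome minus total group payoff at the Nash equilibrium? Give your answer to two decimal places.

The private return per contributed unit is 4.8/11 = 0.4364 < 1 for every player regardless of endowment, so the Nash equilibrium is zero contribution and the group total is Σ E_j = 46 + 35 + 17 + 30 + 8 + 17 + 24 + 52 + 17 + 56 + 10 = 312.
Each contributed unit returns 4.800 to the group, so the social optimum is full contribution by everyone: group total = 4.800 × 312 = 1497.60.
Efficiency loss = (4.800 − 1) × 312 = 1185.60.

1185.60 dollars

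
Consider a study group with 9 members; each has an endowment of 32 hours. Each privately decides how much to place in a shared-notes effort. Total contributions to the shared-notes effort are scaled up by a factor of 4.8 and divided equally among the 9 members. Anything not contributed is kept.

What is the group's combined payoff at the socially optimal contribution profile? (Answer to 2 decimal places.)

Each contributed unit returns 4.800 to the group as a whole (0.5333 to each of 9 players), which exceeds 1, so the social optimum is full contribution: group total = 4.800 × 288 = 1382.40.

1382.40 hours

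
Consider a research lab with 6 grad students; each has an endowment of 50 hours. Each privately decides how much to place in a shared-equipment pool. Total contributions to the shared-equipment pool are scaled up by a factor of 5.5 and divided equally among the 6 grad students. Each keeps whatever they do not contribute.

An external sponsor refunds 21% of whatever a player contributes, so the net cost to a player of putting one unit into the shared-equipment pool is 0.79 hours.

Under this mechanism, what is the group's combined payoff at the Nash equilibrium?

1713.00 hours

The effective private return per unit is now (5.5/6) / 0.79 = 1.1603 > 1, so every player's dominant strategy flips to full contribution.
At the Nash equilibrium everyone contributes 50. Group total payoff = 6 × (50 × 0.21 + 5.5 × 50) = 1713.00.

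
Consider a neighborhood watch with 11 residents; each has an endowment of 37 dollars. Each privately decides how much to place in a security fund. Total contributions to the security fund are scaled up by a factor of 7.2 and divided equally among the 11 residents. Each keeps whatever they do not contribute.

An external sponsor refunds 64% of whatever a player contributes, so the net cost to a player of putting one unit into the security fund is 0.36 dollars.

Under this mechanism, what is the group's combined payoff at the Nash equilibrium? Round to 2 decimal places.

The effective private return per unit is now (7.2/11) / 0.36 = 1.8182 > 1, so every player's dominant strategy flips to full contribution.
So the Nash equilibrium is full contribution by all 11; the group earns 11 × (37 × 0.64 + 7.2 × 37) = 3190.88.

3190.88 dollars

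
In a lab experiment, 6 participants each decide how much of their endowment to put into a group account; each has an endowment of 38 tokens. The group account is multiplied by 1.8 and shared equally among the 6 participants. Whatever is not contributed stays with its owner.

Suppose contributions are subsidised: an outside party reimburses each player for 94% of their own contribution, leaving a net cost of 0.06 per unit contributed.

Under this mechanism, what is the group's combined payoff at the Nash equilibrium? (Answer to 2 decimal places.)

624.72 tokens

The effective private return per unit is now (1.8/6) / 0.06 = 5.0000 > 1, so every player's dominant strategy flips to full contribution.
So the Nash equilibrium is full contribution by all 6; the group earns 6 × (38 × 0.94 + 1.8 × 38) = 624.72.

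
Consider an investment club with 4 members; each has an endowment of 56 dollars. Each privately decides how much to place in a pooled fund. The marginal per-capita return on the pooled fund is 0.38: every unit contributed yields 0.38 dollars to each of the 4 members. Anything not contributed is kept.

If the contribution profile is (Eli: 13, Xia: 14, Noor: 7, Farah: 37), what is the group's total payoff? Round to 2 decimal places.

Total contributed: 13 + 14 + 7 + 37 = 71; total kept: 4 × 56 − 71 = 153.
The pooled fund pays out 0.38 × 4 × 71 = 107.92 in aggregate.
Group total = 153 + 107.92 = 260.92.

260.92 dollars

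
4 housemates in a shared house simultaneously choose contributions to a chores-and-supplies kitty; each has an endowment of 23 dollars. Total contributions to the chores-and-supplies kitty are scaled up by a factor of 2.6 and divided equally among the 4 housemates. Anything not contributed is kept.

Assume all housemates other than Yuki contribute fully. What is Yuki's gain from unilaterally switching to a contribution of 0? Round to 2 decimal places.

8.05 dollars

Switching from a contribution of 23 to 0 lets Yuki keep an extra 23 dollars, but lowers the chores-and-supplies kitty by 23, which costs Yuki their own share of that drop: 2.6/4 × 23 = 14.95.
Net gain = 23 − 14.95 = 8.05. The private return per contributed unit (0.6500) is below 1, so free-riding is indeed the best response regardless of what the others do.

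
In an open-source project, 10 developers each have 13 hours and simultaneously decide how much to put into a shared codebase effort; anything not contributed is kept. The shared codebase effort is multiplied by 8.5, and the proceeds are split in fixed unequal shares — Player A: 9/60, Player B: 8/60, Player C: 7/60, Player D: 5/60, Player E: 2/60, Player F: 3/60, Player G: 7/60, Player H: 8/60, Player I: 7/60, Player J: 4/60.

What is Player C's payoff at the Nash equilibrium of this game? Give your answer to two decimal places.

51.68 hours

Each unit j contributes comes back to j as 8.5 × (j's share), so j prefers to contribute only if that share exceeds 1/8.5 = 0.1176; otherwise keeping the unit dominates.
The shares above 0.1176 belong to Player A, Player B and Player H, contributing 13 each; the remaining 7 contribute 0. Total contributed: 39.
Player C keeps 13 and receives 8.5 × 39 × 7/60 = 38.68 from the shared codebase effort, for a payoff of 51.68.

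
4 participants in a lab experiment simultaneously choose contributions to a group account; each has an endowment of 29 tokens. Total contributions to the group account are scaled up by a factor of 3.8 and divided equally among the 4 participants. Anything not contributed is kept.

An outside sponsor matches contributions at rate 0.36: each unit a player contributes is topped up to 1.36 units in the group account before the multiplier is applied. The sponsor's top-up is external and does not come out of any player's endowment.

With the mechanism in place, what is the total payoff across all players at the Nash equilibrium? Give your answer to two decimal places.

599.49 tokens

Under the mechanism each unit contributed yields 3.8 × 1.36 / 4 = 1.2920 back to its contributor per unit of net cost, which exceeds 1, making full contribution the dominant choice for everyone.
So the Nash equilibrium is full contribution by all 4; the group earns 3.8 × 1.36 × 116 = 599.49.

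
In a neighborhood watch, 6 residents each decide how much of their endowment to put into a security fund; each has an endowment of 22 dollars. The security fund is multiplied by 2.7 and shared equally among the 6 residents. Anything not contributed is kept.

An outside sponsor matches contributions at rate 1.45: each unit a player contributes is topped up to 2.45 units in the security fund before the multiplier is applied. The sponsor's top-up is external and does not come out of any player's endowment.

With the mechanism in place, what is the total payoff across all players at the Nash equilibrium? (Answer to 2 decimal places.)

Under the mechanism each unit contributed yields 2.7 × 2.45 / 6 = 1.1025 back to its contributor per unit of net cost, which exceeds 1, making full contribution the dominant choice for everyone.
So the Nash equilibrium is full contribution by all 6; the group earns 2.7 × 2.45 × 132 = 873.18.

873.18 dollars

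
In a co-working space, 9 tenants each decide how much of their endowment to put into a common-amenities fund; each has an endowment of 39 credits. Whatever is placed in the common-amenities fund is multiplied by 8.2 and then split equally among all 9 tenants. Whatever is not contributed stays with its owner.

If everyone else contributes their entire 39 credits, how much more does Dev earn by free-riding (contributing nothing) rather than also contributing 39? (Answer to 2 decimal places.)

Switching from a contribution of 39 to 0 lets Dev keep an extra 39 credits, but lowers the common-amenities fund by 39, which costs Dev their own share of that drop: 8.2/9 × 39 = 35.53.
Net gain = 39 − 35.53 = 3.47. The private return per contributed unit (0.9111) is below 1, so free-riding is indeed the best response regardless of what the others do.

3.47 credits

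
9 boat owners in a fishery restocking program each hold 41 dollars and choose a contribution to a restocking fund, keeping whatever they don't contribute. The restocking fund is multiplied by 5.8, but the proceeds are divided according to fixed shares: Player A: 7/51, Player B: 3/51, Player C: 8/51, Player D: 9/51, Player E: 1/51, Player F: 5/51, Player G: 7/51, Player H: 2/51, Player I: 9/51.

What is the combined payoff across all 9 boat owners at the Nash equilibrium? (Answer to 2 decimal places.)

A player with share s gets back 5.8·s per unit contributed, so full contribution is dominant for anyone with s > 1/5.8 = 0.1724 and zero contribution is dominant for anyone below.
Player D and Player I clear that bar, contributing 41 each; the remaining 7 contribute 0. Total contributed: 82.
The restocking fund pays out 5.8 × 82 = 475.60 in total (split across the unequal shares, but the aggregate is all that matters for the group sum).
The 7 free-riders keep 41 each, adding 287. Group total = 287 + 475.60 = 762.60.

762.60 dollars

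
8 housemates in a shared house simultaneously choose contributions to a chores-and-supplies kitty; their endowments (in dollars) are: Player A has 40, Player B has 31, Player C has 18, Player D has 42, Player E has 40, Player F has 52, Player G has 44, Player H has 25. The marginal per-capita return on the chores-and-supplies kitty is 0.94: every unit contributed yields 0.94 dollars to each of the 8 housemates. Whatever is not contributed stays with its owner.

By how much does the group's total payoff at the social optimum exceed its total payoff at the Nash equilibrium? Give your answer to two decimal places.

The private return per contributed unit is 0.94 < 1 for everyone, so the Nash equilibrium is zero contribution and the group total is Σ E_j = 40 + 31 + 18 + 42 + 40 + 52 + 44 + 25 = 292.
Each contributed unit returns 7.520 to the group, so the social optimum is full contribution by everyone: group total = 7.520 × 292 = 2195.84.
Efficiency loss = (7.520 − 1) × 292 = 1903.84.

1903.84 dollars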